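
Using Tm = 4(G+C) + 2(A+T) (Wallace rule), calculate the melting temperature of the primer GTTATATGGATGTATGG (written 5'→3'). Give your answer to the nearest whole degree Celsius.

46°C

Base counts: A=4, T=7, G=6, C=0 (length 17).
Tm = 2·(4+7) + 4·(6+0) = 2·11 + 4·6 = 22 + 24 = 46°C.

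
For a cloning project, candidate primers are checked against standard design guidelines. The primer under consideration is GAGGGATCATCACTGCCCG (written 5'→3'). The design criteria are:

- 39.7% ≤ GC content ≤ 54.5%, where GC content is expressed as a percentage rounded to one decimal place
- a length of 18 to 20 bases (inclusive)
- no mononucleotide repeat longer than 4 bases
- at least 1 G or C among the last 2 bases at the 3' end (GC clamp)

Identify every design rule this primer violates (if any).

Fails: GC content.

Base counts: A=4, T=3, G=6, C=6 (length 19).
GC content: GC 12/19 = 63.2%, outside 39.7–54.5% ✗
length: length 19 ✓
homopolymer run: longest run = 3 ✓
GC clamp: 3' end CG has 2 G/C ✓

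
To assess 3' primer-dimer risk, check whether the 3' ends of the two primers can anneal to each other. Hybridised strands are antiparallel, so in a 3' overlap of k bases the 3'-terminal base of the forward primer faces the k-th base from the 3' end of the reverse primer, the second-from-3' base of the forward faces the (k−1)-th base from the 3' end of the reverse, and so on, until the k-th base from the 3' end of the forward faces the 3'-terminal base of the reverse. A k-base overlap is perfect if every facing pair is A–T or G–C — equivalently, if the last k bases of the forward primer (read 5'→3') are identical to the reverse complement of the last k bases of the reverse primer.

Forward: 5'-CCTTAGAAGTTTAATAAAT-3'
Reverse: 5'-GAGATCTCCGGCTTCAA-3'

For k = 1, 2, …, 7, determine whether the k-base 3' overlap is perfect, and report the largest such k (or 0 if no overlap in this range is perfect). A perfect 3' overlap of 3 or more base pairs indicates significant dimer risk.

Longest perfect overlap: 1 complementary base pair; below the dimer-risk threshold (threshold 3).

Last 7 bases (5'→3') — forward …AATAAAT, reverse …GCTTCAA.
Reverse complement of the reverse primer's last 7 bases: TTGAAGC; its first k bases are the reverse complement of the reverse primer's last k bases, so a perfect k-base overlap needs the forward primer's last k bases to equal them.
Comparing (forward last k vs required): k=1: T vs T ✓; k=2: AT vs TT ✗; k=3: AAT vs TTG ✗; k=4: AAAT vs TTGA ✗; k=5: TAAAT vs TTGAA ✗; k=6: ATAAAT vs TTGAAG ✗; k=7: AATAAAT vs TTGAAGC ✗.
Only k = 1 is perfect, so the longest perfect 3' overlap is 1.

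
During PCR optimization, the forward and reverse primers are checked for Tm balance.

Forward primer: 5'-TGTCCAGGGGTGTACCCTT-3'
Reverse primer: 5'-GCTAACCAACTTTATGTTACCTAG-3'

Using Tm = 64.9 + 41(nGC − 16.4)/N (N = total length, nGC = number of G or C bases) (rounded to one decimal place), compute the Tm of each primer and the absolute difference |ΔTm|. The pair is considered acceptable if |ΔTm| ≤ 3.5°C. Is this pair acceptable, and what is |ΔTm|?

|ΔTm| = 0.9°C; the pair is acceptable.

Forward: G+C = 11, N = 19 → Tm = 64.9 + 41·(11 − 16.4)/19 = 53.2°C.
Reverse: G+C = 9, N = 24 → Tm = 64.9 + 41·(9 − 16.4)/24 = 52.3°C.
|ΔTm| = |53.2 − 52.3| = 0.9°C, ≤ 3.5°C.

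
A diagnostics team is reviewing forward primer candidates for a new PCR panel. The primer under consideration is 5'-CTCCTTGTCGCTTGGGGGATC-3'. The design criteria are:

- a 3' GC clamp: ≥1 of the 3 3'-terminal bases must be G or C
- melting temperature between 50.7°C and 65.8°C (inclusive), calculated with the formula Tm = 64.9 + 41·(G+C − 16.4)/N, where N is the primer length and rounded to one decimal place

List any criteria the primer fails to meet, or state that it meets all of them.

Base counts: A=1, T=7, G=7, C=6 (length 21).
GC clamp: 3' end ATC has 1 G/C ✓
Tm: Tm = 64.9 + 41·(13 − 16.4)/21 = 58.3°C ✓

Meets all criteria.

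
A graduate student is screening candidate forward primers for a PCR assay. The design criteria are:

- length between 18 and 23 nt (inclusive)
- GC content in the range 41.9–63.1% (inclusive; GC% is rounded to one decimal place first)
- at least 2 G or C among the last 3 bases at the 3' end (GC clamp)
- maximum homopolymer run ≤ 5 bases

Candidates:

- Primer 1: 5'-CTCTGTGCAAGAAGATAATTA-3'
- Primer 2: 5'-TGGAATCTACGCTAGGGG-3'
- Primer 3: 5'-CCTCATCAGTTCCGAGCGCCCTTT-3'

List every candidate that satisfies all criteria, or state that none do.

Primer 1 (21 nt, A=8 T=6 G=4 C=3): length 21 ✓; GC 7/21 = 33.3%, outside 41.9–63.1% ✗; 3' end TTA has 0 G/C, need ≥2 ✗; longest run = 2 ✓ — fails.
Primer 2 (18 nt, A=4 T=4 G=7 C=3): length 18 ✓; GC 10/18 = 55.6% ✓; 3' end GGG has 3 G/C ✓; longest run = 4 ✓ — passes.
Primer 3 (24 nt, A=3 T=7 G=4 C=10): length 24, outside 18–23 ✗; GC 14/24 = 58.3% ✓; 3' end TTT has 0 G/C, need ≥2 ✗; longest run = 3 ✓ — fails.

Primer 2 only.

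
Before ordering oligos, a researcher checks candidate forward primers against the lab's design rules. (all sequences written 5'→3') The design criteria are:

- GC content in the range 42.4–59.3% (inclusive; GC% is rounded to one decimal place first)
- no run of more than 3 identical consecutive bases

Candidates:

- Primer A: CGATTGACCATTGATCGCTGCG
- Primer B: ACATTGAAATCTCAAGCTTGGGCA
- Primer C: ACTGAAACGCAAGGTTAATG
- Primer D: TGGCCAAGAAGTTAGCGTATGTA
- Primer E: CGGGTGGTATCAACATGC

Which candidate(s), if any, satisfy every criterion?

Primer A (22 nt, A=4 T=6 G=6 C=6): GC 12/22 = 54.5% ✓; longest run = 2 ✓ — passes.
Primer B (24 nt, A=8 T=6 G=5 C=5): GC 10/24 = 41.7%, outside 42.4–59.3% ✗; longest run = 3 ✓ — fails.
Primer C (20 nt, A=8 T=4 G=5 C=3): GC 8/20 = 40.0%, outside 42.4–59.3% ✗; longest run = 3 ✓ — fails.
Primer D (23 nt, A=7 T=6 G=7 C=3): GC 10/23 = 43.5% ✓; longest run = 2 ✓ — passes.
Primer E (18 nt, A=4 T=4 G=6 C=4): GC 10/18 = 55.6% ✓; longest run = 3 ✓ — passes.

Primer A, Primer D and Primer E.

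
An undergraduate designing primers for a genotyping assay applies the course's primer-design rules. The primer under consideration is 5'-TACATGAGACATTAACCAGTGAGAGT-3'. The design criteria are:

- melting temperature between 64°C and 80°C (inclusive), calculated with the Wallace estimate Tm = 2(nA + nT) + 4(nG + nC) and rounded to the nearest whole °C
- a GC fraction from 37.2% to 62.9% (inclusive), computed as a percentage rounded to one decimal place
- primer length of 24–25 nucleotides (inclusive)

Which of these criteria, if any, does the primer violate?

Fails: length.

Base counts: A=10, T=6, G=6, C=4 (length 26).
Tm: Tm = 2·16 + 4·10 = 72°C ✓
GC content: GC 10/26 = 38.5% ✓
length: length 26, outside 24–25 ✗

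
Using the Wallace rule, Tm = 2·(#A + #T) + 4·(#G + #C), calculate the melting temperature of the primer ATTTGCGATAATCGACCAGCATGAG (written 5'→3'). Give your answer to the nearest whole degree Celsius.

Base counts: A=8, T=6, G=6, C=5 (length 25).
Tm = 2·(8+6) + 4·(6+5) = 2·14 + 4·11 = 28 + 44 = 72°C.

72°C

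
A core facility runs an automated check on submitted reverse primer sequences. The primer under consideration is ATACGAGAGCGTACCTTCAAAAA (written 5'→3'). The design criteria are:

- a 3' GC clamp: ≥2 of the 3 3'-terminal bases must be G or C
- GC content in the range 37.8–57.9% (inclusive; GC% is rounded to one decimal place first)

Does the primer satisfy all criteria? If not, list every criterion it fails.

Base counts: A=10, T=4, G=4, C=5 (length 23).
GC clamp: 3' end AAA has 0 G/C, need ≥2 ✗
GC content: GC 9/23 = 39.1% ✓

Fails: GC clamp.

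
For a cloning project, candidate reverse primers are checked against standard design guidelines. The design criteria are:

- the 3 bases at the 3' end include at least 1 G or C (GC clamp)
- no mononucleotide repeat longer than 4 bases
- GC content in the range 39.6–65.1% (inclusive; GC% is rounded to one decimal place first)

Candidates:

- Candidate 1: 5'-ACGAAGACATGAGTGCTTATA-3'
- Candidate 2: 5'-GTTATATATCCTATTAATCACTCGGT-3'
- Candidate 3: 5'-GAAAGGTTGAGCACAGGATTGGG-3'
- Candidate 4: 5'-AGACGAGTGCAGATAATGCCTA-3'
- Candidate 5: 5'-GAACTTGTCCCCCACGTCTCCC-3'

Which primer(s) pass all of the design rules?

Candidate 1 (21 nt, A=8 T=5 G=5 C=3): 3' end ATA has 0 G/C, need ≥1 ✗; longest run = 2 ✓; GC 8/21 = 38.1%, outside 39.6–65.1% ✗ — fails.
Candidate 2 (26 nt, A=7 T=11 G=3 C=5): 3' end GGT has 2 G/C ✓; longest run = 2 ✓; GC 8/26 = 30.8%, outside 39.6–65.1% ✗ — fails.
Candidate 3 (23 nt, A=7 T=4 G=10 C=2): 3' end GGG has 3 G/C ✓; longest run = 3 ✓; GC 12/23 = 52.2% ✓ — passes.
Candidate 4 (22 nt, A=8 T=4 G=6 C=4): 3' end CTA has 1 G/C ✓; longest run = 2 ✓; GC 10/22 = 45.5% ✓ — passes.
Candidate 5 (22 nt, A=3 T=5 G=3 C=11): 3' end CCC has 3 G/C ✓; longest run = 5, exceeds 4 ✗; GC 14/22 = 63.6% ✓ — fails.

Candidate 3 and Candidate 4.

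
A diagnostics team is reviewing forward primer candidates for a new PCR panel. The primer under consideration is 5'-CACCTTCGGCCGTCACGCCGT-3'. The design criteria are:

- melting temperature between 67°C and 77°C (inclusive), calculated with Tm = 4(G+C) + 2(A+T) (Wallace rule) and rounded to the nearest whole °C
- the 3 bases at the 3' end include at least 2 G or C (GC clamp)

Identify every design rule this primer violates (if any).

Meets all criteria.

Base counts: A=2, T=4, G=5, C=10 (length 21).
Tm: Tm = 2·6 + 4·15 = 72°C ✓
GC clamp: 3' end CGT has 2 G/C ✓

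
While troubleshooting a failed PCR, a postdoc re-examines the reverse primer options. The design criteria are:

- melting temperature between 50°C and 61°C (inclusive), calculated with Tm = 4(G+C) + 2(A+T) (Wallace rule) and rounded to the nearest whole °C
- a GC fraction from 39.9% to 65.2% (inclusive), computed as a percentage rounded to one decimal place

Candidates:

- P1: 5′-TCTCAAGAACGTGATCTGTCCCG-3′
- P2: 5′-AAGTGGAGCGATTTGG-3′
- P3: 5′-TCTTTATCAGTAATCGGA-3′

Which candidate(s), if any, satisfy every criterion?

None of the candidates satisfy all criteria.

P1 (23 nt, A=5 T=6 G=5 C=7): Tm = 2·11 + 4·12 = 70°C, outside 50–61°C ✗; GC 12/23 = 52.2% ✓ — fails.
P2 (16 nt, A=4 T=4 G=7 C=1): Tm = 2·8 + 4·8 = 48°C, outside 50–61°C ✗; GC 8/16 = 50.0% ✓ — fails.
P3 (18 nt, A=5 T=7 G=3 C=3): Tm = 2·12 + 4·6 = 48°C, outside 50–61°C ✗; GC 6/18 = 33.3%, outside 39.9–65.2% ✗ — fails.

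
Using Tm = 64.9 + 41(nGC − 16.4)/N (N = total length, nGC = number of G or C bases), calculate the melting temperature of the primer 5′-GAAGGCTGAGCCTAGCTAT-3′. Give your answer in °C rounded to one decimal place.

Base counts: A=5, T=4, G=6, C=4; G+C = 10, N = 19.
Tm = 64.9 + 41·(10 − 16.4)/19 = 64.9 + -262.40/19 = 51.1°C.

51.1°C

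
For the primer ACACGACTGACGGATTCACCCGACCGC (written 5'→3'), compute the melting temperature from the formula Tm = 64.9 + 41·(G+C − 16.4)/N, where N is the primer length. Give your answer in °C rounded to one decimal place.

65.8°C

Base counts: A=7, T=3, G=6, C=11; G+C = 17, N = 27.
Tm = 64.9 + 41·(17 − 16.4)/27 = 64.9 + 24.60/27 = 65.8°C.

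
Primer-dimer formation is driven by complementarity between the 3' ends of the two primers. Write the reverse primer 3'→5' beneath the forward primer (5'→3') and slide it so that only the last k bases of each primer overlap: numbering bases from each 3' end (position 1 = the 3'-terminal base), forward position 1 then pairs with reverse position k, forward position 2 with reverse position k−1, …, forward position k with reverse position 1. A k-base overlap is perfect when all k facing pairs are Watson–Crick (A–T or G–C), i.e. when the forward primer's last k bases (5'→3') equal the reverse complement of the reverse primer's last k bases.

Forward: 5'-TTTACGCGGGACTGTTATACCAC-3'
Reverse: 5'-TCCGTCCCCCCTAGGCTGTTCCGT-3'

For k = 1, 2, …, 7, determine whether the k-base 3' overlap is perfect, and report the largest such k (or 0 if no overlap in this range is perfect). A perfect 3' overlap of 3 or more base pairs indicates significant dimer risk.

Last 7 bases (5'→3') — forward …ATACCAC, reverse …GTTCCGT.
Reverse complement of the reverse primer's last 7 bases: ACGGAAC; its first k bases are the reverse complement of the reverse primer's last k bases, so a perfect k-base overlap needs the forward primer's last k bases to equal them.
Comparing (forward last k vs required): k=1: C vs A ✗; k=2: AC vs AC ✓; k=3: CAC vs ACG ✗; k=4: CCAC vs ACGG ✗; k=5: ACCAC vs ACGGA ✗; k=6: TACCAC vs ACGGAA ✗; k=7: ATACCAC vs ACGGAAC ✗.
Only k = 2 is perfect, so the longest perfect 3' overlap is 2.

Longest perfect overlap: 2 complementary base pairs; below the dimer-risk threshold (threshold 3).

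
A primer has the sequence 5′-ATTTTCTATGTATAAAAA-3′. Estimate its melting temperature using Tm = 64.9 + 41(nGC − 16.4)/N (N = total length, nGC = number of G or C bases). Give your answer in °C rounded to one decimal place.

Base counts: A=8, T=8, G=1, C=1; G+C = 2, N = 18.
Tm = 64.9 + 41·(2 − 16.4)/18 = 64.9 + -590.40/18 = 32.1°C.

32.1°C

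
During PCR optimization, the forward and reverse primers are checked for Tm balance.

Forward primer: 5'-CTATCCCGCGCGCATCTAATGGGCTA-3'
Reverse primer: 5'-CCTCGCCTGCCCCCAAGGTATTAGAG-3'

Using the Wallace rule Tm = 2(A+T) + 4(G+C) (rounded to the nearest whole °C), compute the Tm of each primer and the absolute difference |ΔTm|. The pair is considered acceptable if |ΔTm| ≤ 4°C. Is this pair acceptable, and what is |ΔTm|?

|ΔTm| = 2°C; the pair is acceptable.

Forward: A=5 T=6 G=6 C=9 → Tm = 2·11 + 4·15 = 82°C.
Reverse: A=5 T=5 G=6 C=10 → Tm = 2·10 + 4·16 = 84°C.
|ΔTm| = |82 − 84| = 2°C, ≤ 4°C.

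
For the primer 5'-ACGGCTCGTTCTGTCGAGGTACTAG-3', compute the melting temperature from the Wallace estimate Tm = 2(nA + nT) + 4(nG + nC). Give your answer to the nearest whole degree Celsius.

Base counts: A=4, T=7, G=8, C=6 (length 25).
Tm = 2·(4+7) + 4·(8+6) = 2·11 + 4·14 = 22 + 56 = 78°C.

78°C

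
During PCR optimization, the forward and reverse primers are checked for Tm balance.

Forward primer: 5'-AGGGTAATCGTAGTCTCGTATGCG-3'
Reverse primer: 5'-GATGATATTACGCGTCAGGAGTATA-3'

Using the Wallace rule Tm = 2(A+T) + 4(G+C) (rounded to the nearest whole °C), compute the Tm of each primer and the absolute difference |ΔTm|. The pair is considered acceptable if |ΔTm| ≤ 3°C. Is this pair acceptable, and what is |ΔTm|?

|ΔTm| = 2°C; the pair is acceptable.

Forward: A=5 T=7 G=8 C=4 → Tm = 2·12 + 4·12 = 72°C.
Reverse: A=8 T=7 G=7 C=3 → Tm = 2·15 + 4·10 = 70°C.
|ΔTm| = |72 − 70| = 2°C, ≤ 3°C.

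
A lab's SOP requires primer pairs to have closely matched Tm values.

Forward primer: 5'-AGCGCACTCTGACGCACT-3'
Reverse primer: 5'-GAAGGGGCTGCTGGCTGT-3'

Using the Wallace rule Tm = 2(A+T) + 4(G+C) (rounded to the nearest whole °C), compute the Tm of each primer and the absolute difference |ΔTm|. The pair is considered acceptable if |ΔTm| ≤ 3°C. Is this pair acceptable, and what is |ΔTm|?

|ΔTm| = 2°C; the pair is acceptable.

Forward: A=4 T=3 G=4 C=7 → Tm = 2·7 + 4·11 = 58°C.
Reverse: A=2 T=4 G=9 C=3 → Tm = 2·6 + 4·12 = 60°C.
|ΔTm| = |58 − 60| = 2°C, ≤ 3°C.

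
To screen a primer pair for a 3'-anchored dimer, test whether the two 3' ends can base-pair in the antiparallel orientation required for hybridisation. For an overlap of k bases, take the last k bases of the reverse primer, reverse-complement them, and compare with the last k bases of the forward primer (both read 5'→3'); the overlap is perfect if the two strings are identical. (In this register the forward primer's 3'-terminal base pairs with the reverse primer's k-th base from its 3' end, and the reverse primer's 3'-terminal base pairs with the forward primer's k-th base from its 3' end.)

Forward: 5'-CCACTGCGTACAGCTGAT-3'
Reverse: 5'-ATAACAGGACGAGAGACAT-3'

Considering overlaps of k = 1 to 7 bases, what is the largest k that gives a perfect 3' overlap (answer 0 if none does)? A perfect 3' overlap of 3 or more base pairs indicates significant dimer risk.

Longest perfect overlap: 2 complementary base pairs; below the dimer-risk threshold (threshold 3).

Last 7 bases (5'→3') — forward …AGCTGAT, reverse …GAGACAT.
Reverse complement of the reverse primer's last 7 bases: ATGTCTC; its first k bases are the reverse complement of the reverse primer's last k bases, so a perfect k-base overlap needs the forward primer's last k bases to equal them.
Comparing (forward last k vs required): k=1: T vs A ✗; k=2: AT vs AT ✓; k=3: GAT vs ATG ✗; k=4: TGAT vs ATGT ✗; k=5: CTGAT vs ATGTC ✗; k=6: GCTGAT vs ATGTCT ✗; k=7: AGCTGAT vs ATGTCTC ✗.
Only k = 2 is perfect, so the longest perfect 3' overlap is 2.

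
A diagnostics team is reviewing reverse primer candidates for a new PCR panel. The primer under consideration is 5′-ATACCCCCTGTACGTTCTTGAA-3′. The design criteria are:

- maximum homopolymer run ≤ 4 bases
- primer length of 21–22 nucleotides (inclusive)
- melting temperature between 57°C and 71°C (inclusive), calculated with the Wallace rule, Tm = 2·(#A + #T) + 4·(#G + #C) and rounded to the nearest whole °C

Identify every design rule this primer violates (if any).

Base counts: A=5, T=7, G=3, C=7 (length 22).
homopolymer run: longest run = 5, exceeds 4 ✗
length: length 22 ✓
Tm: Tm = 2·12 + 4·10 = 64°C ✓

Fails: homopolymer run.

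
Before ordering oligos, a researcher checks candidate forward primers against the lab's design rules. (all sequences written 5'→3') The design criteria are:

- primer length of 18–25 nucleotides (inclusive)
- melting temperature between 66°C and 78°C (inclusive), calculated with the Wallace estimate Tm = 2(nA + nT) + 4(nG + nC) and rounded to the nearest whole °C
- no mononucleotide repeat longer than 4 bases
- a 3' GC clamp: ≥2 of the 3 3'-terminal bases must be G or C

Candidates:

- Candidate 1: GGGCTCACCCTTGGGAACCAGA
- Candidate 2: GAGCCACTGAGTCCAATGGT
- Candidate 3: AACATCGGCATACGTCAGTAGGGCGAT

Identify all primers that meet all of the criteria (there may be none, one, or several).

None of the candidates satisfy all criteria.

Candidate 1 (22 nt, A=5 T=3 G=7 C=7): length 22 ✓; Tm = 2·8 + 4·14 = 72°C ✓; longest run = 3 ✓; 3' end AGA has 1 G/C, need ≥2 ✗ — fails.
Candidate 2 (20 nt, A=5 T=4 G=6 C=5): length 20 ✓; Tm = 2·9 + 4·11 = 62°C, outside 66–78°C ✗; longest run = 2 ✓; 3' end GGT has 2 G/C ✓ — fails.
Candidate 3 (27 nt, A=8 T=5 G=8 C=6): length 27, outside 18–25 ✗; Tm = 2·13 + 4·14 = 82°C, outside 66–78°C ✗; longest run = 3 ✓; 3' end GAT has 1 G/C, need ≥2 ✗ — fails.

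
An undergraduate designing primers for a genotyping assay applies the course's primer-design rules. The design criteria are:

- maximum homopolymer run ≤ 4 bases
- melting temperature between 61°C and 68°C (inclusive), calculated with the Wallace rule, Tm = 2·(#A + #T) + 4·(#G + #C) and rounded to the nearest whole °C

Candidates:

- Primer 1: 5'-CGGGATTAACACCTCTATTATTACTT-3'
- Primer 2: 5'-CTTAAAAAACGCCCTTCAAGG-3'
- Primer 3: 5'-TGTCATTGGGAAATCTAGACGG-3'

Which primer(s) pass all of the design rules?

Primer 3 only.

Primer 1 (26 nt, A=7 T=10 G=3 C=6): longest run = 3 ✓; Tm = 2·17 + 4·9 = 70°C, outside 61–68°C ✗ — fails.
Primer 2 (21 nt, A=8 T=4 G=3 C=6): longest run = 6, exceeds 4 ✗; Tm = 2·12 + 4·9 = 60°C, outside 61–68°C ✗ — fails.
Primer 3 (22 nt, A=6 T=6 G=7 C=3): longest run = 3 ✓; Tm = 2·12 + 4·10 = 64°C ✓ — passes.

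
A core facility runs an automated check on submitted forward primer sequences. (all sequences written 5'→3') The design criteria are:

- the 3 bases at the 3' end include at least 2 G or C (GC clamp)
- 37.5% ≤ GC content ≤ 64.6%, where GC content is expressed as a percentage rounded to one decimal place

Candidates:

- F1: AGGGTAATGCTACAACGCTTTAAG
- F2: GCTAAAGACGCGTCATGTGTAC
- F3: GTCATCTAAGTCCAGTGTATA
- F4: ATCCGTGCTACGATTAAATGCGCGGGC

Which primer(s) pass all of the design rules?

F1 (24 nt, A=8 T=6 G=6 C=4): 3' end AAG has 1 G/C, need ≥2 ✗; GC 10/24 = 41.7% ✓ — fails.
F2 (22 nt, A=6 T=5 G=6 C=5): 3' end TAC has 1 G/C, need ≥2 ✗; GC 11/22 = 50.0% ✓ — fails.
F3 (21 nt, A=6 T=7 G=4 C=4): 3' end ATA has 0 G/C, need ≥2 ✗; GC 8/21 = 38.1% ✓ — fails.
F4 (27 nt, A=6 T=6 G=8 C=7): 3' end GGC has 3 G/C ✓; GC 15/27 = 55.6% ✓ — passes.

F4 only.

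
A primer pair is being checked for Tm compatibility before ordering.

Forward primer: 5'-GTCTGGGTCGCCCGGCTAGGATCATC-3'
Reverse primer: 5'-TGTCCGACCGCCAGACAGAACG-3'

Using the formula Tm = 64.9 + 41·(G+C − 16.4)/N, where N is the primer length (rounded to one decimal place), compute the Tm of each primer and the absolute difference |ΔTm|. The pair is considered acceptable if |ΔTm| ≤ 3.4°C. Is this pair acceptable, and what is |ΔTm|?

|ΔTm| = 5.4°C; the pair is not acceptable.

Forward: G+C = 17, N = 26 → Tm = 64.9 + 41·(17 − 16.4)/26 = 65.8°C.
Reverse: G+C = 14, N = 22 → Tm = 64.9 + 41·(14 − 16.4)/22 = 60.4°C.
|ΔTm| = |65.8 − 60.4| = 5.4°C, > 3.4°C.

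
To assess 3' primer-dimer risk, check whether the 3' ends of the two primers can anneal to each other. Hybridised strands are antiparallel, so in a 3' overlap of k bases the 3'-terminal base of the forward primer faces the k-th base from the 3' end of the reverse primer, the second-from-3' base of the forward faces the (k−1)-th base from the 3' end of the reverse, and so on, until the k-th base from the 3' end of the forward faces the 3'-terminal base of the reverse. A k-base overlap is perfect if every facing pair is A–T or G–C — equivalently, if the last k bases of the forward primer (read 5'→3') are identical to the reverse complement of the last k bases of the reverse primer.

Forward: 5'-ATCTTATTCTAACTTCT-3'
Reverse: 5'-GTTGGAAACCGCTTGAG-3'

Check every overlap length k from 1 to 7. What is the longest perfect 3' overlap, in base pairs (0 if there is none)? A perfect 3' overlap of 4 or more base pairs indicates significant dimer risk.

Longest perfect overlap: 2 complementary base pairs; below the dimer-risk threshold (threshold 4).

Last 7 bases (5'→3') — forward …AACTTCT, reverse …GCTTGAG.
Reverse complement of the reverse primer's last 7 bases: CTCAAGC; its first k bases are the reverse complement of the reverse primer's last k bases, so a perfect k-base overlap needs the forward primer's last k bases to equal them.
Comparing (forward last k vs required): k=1: T vs C ✗; k=2: CT vs CT ✓; k=3: TCT vs CTC ✗; k=4: TTCT vs CTCA ✗; k=5: CTTCT vs CTCAA ✗; k=6: ACTTCT vs CTCAAG ✗; k=7: AACTTCT vs CTCAAGC ✗.
Only k = 2 is perfect, so the longest perfect 3' overlap is 2.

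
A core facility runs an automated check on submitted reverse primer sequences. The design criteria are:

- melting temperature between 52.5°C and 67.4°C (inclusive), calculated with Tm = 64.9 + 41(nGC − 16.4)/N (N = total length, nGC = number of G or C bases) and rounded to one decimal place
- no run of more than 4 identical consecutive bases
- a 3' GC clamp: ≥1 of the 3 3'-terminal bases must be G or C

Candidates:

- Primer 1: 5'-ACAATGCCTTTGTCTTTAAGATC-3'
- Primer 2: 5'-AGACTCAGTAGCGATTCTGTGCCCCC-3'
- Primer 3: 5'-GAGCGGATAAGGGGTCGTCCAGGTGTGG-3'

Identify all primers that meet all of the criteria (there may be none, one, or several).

Primer 3 only.

Primer 1 (23 nt, A=6 T=9 G=3 C=5): Tm = 64.9 + 41·(8 − 16.4)/23 = 49.9°C, outside 52.5–67.4°C ✗; longest run = 3 ✓; 3' end ATC has 1 G/C ✓ — fails.
Primer 2 (26 nt, A=5 T=6 G=6 C=9): Tm = 64.9 + 41·(15 − 16.4)/26 = 62.7°C ✓; longest run = 5, exceeds 4 ✗; 3' end CCC has 3 G/C ✓ — fails.
Primer 3 (28 nt, A=5 T=5 G=14 C=4): Tm = 64.9 + 41·(18 − 16.4)/28 = 67.2°C ✓; longest run = 4 ✓; 3' end TGG has 2 G/C ✓ — passes.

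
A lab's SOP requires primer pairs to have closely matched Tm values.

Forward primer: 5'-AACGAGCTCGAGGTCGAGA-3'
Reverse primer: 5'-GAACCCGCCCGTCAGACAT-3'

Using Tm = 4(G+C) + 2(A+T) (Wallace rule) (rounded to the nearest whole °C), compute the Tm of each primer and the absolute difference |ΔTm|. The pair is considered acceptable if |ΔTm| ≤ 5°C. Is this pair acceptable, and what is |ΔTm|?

|ΔTm| = 2°C; the pair is acceptable.

Forward: A=6 T=2 G=7 C=4 → Tm = 2·8 + 4·11 = 60°C.
Reverse: A=5 T=2 G=4 C=8 → Tm = 2·7 + 4·12 = 62°C.
|ΔTm| = |60 − 62| = 2°C, ≤ 5°C.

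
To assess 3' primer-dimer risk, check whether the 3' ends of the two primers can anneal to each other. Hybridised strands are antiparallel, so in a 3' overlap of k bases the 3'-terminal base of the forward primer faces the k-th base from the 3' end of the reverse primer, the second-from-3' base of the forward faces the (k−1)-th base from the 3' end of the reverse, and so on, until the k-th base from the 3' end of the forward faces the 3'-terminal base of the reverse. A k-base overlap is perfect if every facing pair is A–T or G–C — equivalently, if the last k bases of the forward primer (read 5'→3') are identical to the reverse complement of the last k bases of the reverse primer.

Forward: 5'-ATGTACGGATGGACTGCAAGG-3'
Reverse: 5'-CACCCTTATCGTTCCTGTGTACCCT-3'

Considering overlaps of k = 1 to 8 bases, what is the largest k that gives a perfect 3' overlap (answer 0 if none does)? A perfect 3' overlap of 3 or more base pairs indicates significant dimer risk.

Last 8 bases (5'→3') — forward …CTGCAAGG, reverse …TGTACCCT.
Reverse complement of the reverse primer's last 8 bases: AGGGTACA; its first k bases are the reverse complement of the reverse primer's last k bases, so a perfect k-base overlap needs the forward primer's last k bases to equal them.
Comparing (forward last k vs required): k=1: G vs A ✗; k=2: GG vs AG ✗; k=3: AGG vs AGG ✓; k=4: AAGG vs AGGG ✗; k=5: CAAGG vs AGGGT ✗; k=6: GCAAGG vs AGGGTA ✗; k=7: TGCAAGG vs AGGGTAC ✗; k=8: CTGCAAGG vs AGGGTACA ✗.
Only k = 3 is perfect, so the longest perfect 3' overlap is 3.

Longest perfect overlap: 3 complementary base pairs; significant dimer risk (threshold 3).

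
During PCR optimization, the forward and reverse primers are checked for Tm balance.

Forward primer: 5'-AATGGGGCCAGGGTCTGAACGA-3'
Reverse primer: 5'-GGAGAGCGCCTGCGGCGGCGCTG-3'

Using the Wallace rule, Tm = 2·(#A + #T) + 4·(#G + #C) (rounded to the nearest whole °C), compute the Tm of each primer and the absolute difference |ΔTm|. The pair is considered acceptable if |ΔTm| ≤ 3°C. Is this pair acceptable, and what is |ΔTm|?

|ΔTm| = 14°C; the pair is not acceptable.

Forward: A=6 T=3 G=9 C=4 → Tm = 2·9 + 4·13 = 70°C.
Reverse: A=2 T=2 G=12 C=7 → Tm = 2·4 + 4·19 = 84°C.
|ΔTm| = |70 − 84| = 14°C, > 3°C.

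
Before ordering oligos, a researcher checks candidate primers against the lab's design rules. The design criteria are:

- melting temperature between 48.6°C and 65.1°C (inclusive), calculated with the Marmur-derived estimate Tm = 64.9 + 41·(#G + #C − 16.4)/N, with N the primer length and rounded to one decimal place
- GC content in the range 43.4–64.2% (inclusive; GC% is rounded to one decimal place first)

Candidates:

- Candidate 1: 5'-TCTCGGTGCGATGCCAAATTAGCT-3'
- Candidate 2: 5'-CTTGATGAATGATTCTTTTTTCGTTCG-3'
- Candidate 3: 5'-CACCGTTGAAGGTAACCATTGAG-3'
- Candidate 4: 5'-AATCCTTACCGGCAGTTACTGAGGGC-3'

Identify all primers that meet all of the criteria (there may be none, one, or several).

Candidate 1 (24 nt, A=5 T=7 G=6 C=6): Tm = 64.9 + 41·(12 − 16.4)/24 = 57.4°C ✓; GC 12/24 = 50.0% ✓ — passes.
Candidate 2 (27 nt, A=4 T=14 G=5 C=4): Tm = 64.9 + 41·(9 − 16.4)/27 = 53.7°C ✓; GC 9/27 = 33.3%, outside 43.4–64.2% ✗ — fails.
Candidate 3 (23 nt, A=7 T=5 G=6 C=5): Tm = 64.9 + 41·(11 − 16.4)/23 = 55.3°C ✓; GC 11/23 = 47.8% ✓ — passes.
Candidate 4 (26 nt, A=6 T=6 G=7 C=7): Tm = 64.9 + 41·(14 − 16.4)/26 = 61.1°C ✓; GC 14/26 = 53.8% ✓ — passes.

Candidate 1, Candidate 3 and Candidate 4.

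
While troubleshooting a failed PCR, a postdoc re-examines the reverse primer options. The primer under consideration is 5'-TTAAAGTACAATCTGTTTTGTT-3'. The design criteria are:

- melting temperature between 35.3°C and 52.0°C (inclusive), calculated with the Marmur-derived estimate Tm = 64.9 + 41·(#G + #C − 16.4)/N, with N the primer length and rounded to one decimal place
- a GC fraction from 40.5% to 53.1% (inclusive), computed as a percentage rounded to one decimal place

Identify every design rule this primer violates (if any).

Base counts: A=6, T=11, G=3, C=2 (length 22).
Tm: Tm = 64.9 + 41·(5 − 16.4)/22 = 43.7°C ✓
GC content: GC 5/22 = 22.7%, outside 40.5–53.1% ✗

Fails: GC content.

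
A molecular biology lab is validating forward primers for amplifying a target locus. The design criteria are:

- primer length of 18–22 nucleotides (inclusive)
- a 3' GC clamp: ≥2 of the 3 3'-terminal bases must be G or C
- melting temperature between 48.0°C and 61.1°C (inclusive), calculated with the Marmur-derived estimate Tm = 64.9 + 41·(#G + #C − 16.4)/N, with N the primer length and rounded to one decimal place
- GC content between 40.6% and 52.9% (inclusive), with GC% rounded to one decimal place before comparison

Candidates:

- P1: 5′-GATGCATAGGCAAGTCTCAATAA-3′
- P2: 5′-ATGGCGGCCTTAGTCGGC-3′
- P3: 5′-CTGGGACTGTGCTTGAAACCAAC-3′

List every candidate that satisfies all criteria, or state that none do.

None of the candidates satisfy all criteria.

P1 (23 nt, A=9 T=5 G=5 C=4): length 23, outside 18–22 ✗; 3' end TAA has 0 G/C, need ≥2 ✗; Tm = 64.9 + 41·(9 − 16.4)/23 = 51.7°C ✓; GC 9/23 = 39.1%, outside 40.6–52.9% ✗ — fails.
P2 (18 nt, A=2 T=4 G=7 C=5): length 18 ✓; 3' end GGC has 3 G/C ✓; Tm = 64.9 + 41·(12 − 16.4)/18 = 54.9°C ✓; GC 12/18 = 66.7%, outside 40.6–52.9% ✗ — fails.
P3 (23 nt, A=6 T=5 G=6 C=6): length 23, outside 18–22 ✗; 3' end AAC has 1 G/C, need ≥2 ✗; Tm = 64.9 + 41·(12 − 16.4)/23 = 57.1°C ✓; GC 12/23 = 52.2% ✓ — fails.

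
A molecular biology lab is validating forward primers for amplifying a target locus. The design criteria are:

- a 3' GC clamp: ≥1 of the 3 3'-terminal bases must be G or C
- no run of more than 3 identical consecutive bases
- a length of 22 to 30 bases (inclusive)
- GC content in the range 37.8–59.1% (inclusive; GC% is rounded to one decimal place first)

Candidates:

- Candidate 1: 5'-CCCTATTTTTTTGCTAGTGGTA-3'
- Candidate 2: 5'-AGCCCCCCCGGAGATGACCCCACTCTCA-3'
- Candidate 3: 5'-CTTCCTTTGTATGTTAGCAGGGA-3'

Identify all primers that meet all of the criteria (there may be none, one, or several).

Candidate 1 (22 nt, A=3 T=11 G=4 C=4): 3' end GTA has 1 G/C ✓; longest run = 7, exceeds 3 ✗; length 22 ✓; GC 8/22 = 36.4%, outside 37.8–59.1% ✗ — fails.
Candidate 2 (28 nt, A=6 T=3 G=5 C=14): 3' end TCA has 1 G/C ✓; longest run = 7, exceeds 3 ✗; length 28 ✓; GC 19/28 = 67.9%, outside 37.8–59.1% ✗ — fails.
Candidate 3 (23 nt, A=4 T=9 G=6 C=4): 3' end GGA has 2 G/C ✓; longest run = 3 ✓; length 23 ✓; GC 10/23 = 43.5% ✓ — passes.

Candidate 3 only.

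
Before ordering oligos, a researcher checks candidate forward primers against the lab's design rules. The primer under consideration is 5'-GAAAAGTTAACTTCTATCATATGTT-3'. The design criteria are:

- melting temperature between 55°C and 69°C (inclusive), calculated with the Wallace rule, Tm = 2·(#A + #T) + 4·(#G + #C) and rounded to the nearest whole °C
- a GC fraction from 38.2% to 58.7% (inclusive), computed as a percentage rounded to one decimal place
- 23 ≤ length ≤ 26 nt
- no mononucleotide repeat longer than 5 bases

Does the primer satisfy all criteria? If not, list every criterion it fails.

Base counts: A=9, T=10, G=3, C=3 (length 25).
Tm: Tm = 2·19 + 4·6 = 62°C ✓
GC content: GC 6/25 = 24.0%, outside 38.2–58.7% ✗
length: length 25 ✓
homopolymer run: longest run = 4 ✓

Fails: GC content.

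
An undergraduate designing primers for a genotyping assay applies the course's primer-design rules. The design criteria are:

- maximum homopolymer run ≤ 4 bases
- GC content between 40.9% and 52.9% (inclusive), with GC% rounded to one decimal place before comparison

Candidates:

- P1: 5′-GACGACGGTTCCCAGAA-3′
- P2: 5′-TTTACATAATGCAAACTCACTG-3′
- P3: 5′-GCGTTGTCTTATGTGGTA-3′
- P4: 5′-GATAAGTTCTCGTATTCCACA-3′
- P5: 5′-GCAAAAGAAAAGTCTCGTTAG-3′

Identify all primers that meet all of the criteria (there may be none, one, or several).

P3 only.

P1 (17 nt, A=5 T=2 G=5 C=5): longest run = 3 ✓; GC 10/17 = 58.8%, outside 40.9–52.9% ✗ — fails.
P2 (22 nt, A=8 T=7 G=2 C=5): longest run = 3 ✓; GC 7/22 = 31.8%, outside 40.9–52.9% ✗ — fails.
P3 (18 nt, A=2 T=8 G=6 C=2): longest run = 2 ✓; GC 8/18 = 44.4% ✓ — passes.
P4 (21 nt, A=6 T=7 G=3 C=5): longest run = 2 ✓; GC 8/21 = 38.1%, outside 40.9–52.9% ✗ — fails.
P5 (21 nt, A=9 T=4 G=5 C=3): longest run = 4 ✓; GC 8/21 = 38.1%, outside 40.9–52.9% ✗ — fails.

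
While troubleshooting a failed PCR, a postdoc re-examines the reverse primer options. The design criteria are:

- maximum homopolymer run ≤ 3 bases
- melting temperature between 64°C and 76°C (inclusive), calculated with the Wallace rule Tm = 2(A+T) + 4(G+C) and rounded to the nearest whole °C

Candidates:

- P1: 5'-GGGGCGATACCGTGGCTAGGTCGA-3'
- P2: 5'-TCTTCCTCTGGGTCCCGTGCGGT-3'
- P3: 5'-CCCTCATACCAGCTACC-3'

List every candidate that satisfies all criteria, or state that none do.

P1 (24 nt, A=4 T=4 G=11 C=5): longest run = 4, exceeds 3 ✗; Tm = 2·8 + 4·16 = 80°C, outside 64–76°C ✗ — fails.
P2 (23 nt, A=0 T=8 G=7 C=8): longest run = 3 ✓; Tm = 2·8 + 4·15 = 76°C ✓ — passes.
P3 (17 nt, A=4 T=3 G=1 C=9): longest run = 3 ✓; Tm = 2·7 + 4·10 = 54°C, outside 64–76°C ✗ — fails.

P2 only.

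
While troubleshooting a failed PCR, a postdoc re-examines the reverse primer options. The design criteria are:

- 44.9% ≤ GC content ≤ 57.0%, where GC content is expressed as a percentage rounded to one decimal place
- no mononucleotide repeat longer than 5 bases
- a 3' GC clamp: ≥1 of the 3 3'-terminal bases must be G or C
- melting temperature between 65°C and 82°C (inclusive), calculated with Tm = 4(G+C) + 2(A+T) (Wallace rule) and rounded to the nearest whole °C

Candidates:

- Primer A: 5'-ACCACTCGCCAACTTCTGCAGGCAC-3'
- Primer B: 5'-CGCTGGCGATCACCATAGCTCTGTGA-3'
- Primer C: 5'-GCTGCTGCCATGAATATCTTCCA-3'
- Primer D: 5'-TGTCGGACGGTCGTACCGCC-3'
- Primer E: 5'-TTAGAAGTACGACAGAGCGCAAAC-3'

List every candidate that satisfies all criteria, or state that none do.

Primer A (25 nt, A=6 T=4 G=4 C=11): GC 15/25 = 60.0%, outside 44.9–57.0% ✗; longest run = 2 ✓; 3' end CAC has 2 G/C ✓; Tm = 2·10 + 4·15 = 80°C ✓ — fails.
Primer B (26 nt, A=5 T=6 G=7 C=8): GC 15/26 = 57.7%, outside 44.9–57.0% ✗; longest run = 2 ✓; 3' end TGA has 1 G/C ✓; Tm = 2·11 + 4·15 = 82°C ✓ — fails.
Primer C (23 nt, A=5 T=7 G=4 C=7): GC 11/23 = 47.8% ✓; longest run = 2 ✓; 3' end CCA has 2 G/C ✓; Tm = 2·12 + 4·11 = 68°C ✓ — passes.
Primer D (20 nt, A=2 T=4 G=7 C=7): GC 14/20 = 70.0%, outside 44.9–57.0% ✗; longest run = 2 ✓; 3' end GCC has 3 G/C ✓; Tm = 2·6 + 4·14 = 68°C ✓ — fails.
Primer E (24 nt, A=10 T=3 G=6 C=5): GC 11/24 = 45.8% ✓; longest run = 3 ✓; 3' end AAC has 1 G/C ✓; Tm = 2·13 + 4·11 = 70°C ✓ — passes.

Primer C and Primer E.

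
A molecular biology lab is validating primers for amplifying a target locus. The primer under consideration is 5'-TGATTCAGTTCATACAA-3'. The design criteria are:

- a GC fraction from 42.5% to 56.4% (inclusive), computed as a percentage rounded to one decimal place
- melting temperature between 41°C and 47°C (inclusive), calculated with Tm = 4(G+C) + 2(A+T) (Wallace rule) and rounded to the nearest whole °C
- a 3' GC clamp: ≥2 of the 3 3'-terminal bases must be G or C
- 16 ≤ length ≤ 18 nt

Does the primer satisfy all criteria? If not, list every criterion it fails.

Fails: GC content, GC clamp.

Base counts: A=6, T=6, G=2, C=3 (length 17).
GC content: GC 5/17 = 29.4%, outside 42.5–56.4% ✗
Tm: Tm = 2·12 + 4·5 = 44°C ✓
GC clamp: 3' end CAA has 1 G/C, need ≥2 ✗
length: length 17 ✓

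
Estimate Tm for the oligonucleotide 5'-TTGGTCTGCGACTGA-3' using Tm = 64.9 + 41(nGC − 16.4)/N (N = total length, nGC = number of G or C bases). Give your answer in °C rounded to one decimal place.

Base counts: A=2, T=5, G=5, C=3; G+C = 8, N = 15.
Tm = 64.9 + 41·(8 − 16.4)/15 = 64.9 + -344.40/15 = 41.9°C.

41.9°C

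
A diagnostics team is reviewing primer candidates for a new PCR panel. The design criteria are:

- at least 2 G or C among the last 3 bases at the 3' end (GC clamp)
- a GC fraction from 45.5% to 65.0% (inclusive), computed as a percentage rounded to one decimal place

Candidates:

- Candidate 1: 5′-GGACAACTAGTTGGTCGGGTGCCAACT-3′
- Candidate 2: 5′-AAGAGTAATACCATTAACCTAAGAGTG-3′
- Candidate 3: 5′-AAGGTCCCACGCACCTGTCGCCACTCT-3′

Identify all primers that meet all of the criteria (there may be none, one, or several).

None of the candidates satisfy all criteria.

Candidate 1 (27 nt, A=6 T=6 G=9 C=6): 3' end ACT has 1 G/C, need ≥2 ✗; GC 15/27 = 55.6% ✓ — fails.
Candidate 2 (27 nt, A=12 T=6 G=5 C=4): 3' end GTG has 2 G/C ✓; GC 9/27 = 33.3%, outside 45.5–65.0% ✗ — fails.
Candidate 3 (27 nt, A=5 T=5 G=5 C=12): 3' end TCT has 1 G/C, need ≥2 ✗; GC 17/27 = 63.0% ✓ — fails.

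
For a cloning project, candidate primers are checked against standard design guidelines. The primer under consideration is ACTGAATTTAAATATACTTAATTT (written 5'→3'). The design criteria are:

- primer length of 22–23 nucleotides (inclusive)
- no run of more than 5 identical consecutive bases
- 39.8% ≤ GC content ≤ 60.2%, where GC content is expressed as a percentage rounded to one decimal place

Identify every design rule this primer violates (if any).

Fails: length, GC content.

Base counts: A=10, T=11, G=1, C=2 (length 24).
length: length 24, outside 22–23 ✗
homopolymer run: longest run = 3 ✓
GC content: GC 3/24 = 12.5%, outside 39.8–60.2% ✗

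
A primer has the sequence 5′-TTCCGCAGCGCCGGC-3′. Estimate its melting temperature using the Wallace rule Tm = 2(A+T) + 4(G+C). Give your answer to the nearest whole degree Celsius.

54°C

Base counts: A=1, T=2, G=5, C=7 (length 15).
Tm = 2·(1+2) + 4·(5+7) = 2·3 + 4·12 = 6 + 48 = 54°C.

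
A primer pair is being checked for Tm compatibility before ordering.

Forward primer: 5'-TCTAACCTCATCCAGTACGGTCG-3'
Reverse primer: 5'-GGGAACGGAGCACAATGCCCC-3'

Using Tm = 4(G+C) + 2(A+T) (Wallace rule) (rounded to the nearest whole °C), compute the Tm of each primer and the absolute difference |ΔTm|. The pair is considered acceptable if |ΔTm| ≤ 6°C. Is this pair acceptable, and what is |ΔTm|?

|ΔTm| = 0°C; the pair is acceptable.

Forward: A=5 T=6 G=4 C=8 → Tm = 2·11 + 4·12 = 70°C.
Reverse: A=6 T=1 G=7 C=7 → Tm = 2·7 + 4·14 = 70°C.
|ΔTm| = |70 − 70| = 0°C, ≤ 6°C.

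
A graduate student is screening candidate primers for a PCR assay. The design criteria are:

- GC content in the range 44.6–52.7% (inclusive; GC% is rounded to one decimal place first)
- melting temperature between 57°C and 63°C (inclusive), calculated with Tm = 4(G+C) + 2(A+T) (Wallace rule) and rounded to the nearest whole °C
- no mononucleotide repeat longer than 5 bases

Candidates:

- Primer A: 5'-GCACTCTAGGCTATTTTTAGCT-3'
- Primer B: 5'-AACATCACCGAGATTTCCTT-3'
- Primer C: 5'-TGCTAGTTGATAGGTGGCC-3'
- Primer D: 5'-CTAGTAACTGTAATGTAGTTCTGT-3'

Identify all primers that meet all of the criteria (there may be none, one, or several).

Primer C only.

Primer A (22 nt, A=4 T=9 G=4 C=5): GC 9/22 = 40.9%, outside 44.6–52.7% ✗; Tm = 2·13 + 4·9 = 62°C ✓; longest run = 5 ✓ — fails.
Primer B (20 nt, A=6 T=6 G=2 C=6): GC 8/20 = 40.0%, outside 44.6–52.7% ✗; Tm = 2·12 + 4·8 = 56°C, outside 57–63°C ✗; longest run = 3 ✓ — fails.
Primer C (19 nt, A=3 T=6 G=7 C=3): GC 10/19 = 52.6% ✓; Tm = 2·9 + 4·10 = 58°C ✓; longest run = 2 ✓ — passes.
Primer D (24 nt, A=6 T=10 G=5 C=3): GC 8/24 = 33.3%, outside 44.6–52.7% ✗; Tm = 2·16 + 4·8 = 64°C, outside 57–63°C ✗; longest run = 2 ✓ — fails.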